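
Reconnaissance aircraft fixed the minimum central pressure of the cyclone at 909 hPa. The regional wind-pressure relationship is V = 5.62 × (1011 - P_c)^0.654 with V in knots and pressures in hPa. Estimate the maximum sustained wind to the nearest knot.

ΔP = 1011 − 909 = 102 hPa.
102^0.654 ≈ 20.588.
V ≈ 5.62 × 20.588 ≈ 115.7 kt.

116 kt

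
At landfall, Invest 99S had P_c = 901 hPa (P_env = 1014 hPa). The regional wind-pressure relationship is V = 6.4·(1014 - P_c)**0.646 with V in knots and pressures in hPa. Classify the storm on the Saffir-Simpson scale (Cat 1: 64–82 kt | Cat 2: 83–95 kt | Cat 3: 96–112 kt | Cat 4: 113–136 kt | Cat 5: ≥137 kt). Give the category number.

ΔP = 1014 − 901 = 113 hPa.
V ≈ 6.4 × 113^0.646 = 6.4 × 21.20 ≈ 136 kt.
136 kt falls in the Category 4 band.

4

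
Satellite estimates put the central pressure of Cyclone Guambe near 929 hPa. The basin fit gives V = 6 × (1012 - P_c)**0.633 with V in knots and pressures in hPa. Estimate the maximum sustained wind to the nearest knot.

98 kt

ΔP = 1012 − 929 = 83 hPa.
83^0.633 ≈ 16.397.
V ≈ 6 × 16.397 ≈ 98.4 kt.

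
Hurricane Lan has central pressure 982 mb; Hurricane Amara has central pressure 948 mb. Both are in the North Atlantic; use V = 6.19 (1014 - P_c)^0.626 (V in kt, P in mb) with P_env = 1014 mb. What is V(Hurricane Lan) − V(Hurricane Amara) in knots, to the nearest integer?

-31 kt

Hurricane Lan: ΔP = 32; V ≈ 6.19 × 32^0.626 ≈ 54.19 kt.
Hurricane Amara: ΔP = 66; V ≈ 6.19 × 66^0.626 ≈ 85.26 kt.
Difference ≈ 54.19 − 85.26 = -31.07 → -31 kt.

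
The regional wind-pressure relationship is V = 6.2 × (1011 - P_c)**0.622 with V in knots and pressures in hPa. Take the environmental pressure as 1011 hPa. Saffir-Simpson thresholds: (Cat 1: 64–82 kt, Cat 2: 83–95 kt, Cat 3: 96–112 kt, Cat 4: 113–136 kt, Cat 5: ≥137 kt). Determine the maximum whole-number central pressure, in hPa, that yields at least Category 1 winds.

968 hPa

Category 1 begins at V = 64 kt.
Required ΔP = (64/6.2)^(1/0.622) = 10.323^1.608 ≈ 42.65 hPa.
P_c ≤ 1011 − 42.65 = 968.35, so the highest integer P_c is 968 hPa.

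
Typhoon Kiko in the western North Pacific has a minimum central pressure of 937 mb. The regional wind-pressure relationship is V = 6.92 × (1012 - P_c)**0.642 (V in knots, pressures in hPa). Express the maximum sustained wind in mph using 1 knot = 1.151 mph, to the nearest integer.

127 mph

ΔP = 1012 − 937 = 75 mb.
V ≈ 6.92 × 75^0.642 = 6.92 × 15.988 ≈ 110.636 kt.
110.636 × 1.151 ≈ 127.34 mph → 127 mph.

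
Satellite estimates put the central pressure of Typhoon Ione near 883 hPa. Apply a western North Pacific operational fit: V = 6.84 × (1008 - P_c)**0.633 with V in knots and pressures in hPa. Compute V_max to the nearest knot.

145 kt

ΔP = 1008 − 883 = 125 hPa.
125^0.633 ≈ 21.249.
V ≈ 6.84 × 21.249 ≈ 145.3 kt.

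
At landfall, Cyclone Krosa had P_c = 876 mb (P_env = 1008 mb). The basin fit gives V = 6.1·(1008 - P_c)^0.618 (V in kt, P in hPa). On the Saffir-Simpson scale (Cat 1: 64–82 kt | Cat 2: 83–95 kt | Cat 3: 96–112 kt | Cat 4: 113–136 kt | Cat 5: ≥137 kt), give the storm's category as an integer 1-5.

ΔP = 1008 − 876 = 132 mb.
V ≈ 6.1 × 132^0.618 = 6.1 × 20.44 ≈ 125 kt.
125 kt falls in the Category 4 band.

4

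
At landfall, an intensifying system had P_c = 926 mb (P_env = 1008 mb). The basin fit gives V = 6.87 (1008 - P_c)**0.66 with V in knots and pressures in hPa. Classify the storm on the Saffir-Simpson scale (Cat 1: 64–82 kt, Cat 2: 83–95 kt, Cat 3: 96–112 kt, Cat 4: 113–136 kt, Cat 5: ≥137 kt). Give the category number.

4

ΔP = 1008 − 926 = 82 mb.
V ≈ 6.87 × 82^0.66 = 6.87 × 18.33 ≈ 126 kt.
126 kt falls in the Category 4 band.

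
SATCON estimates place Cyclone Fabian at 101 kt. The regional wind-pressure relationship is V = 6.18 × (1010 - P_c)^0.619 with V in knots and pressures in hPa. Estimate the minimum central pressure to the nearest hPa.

919 hPa

ΔP = (V / 6.18)^(1/0.619) = (101/6.18)^1.616.
101/6.18 = 16.343; 16.343^1.616 ≈ 91.23 hPa.
P_c = 1010 − 91.23 = 918.77 ≈ 919 hPa.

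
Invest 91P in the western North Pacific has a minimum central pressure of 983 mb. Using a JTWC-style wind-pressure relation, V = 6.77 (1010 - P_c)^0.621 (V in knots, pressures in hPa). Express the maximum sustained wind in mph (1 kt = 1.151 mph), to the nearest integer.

ΔP = 1010 − 983 = 27 mb.
V ≈ 6.77 × 27^0.621 = 6.77 × 7.742 ≈ 52.416 kt.
52.416 × 1.151 ≈ 60.33 mph → 60 mph.

60 mph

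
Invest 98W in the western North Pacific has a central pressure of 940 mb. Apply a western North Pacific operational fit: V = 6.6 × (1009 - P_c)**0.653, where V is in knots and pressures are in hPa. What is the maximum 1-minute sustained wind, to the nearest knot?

105 kt

ΔP = 1009 − 940 = 69 mb.
69^0.653 ≈ 15.877.
V ≈ 6.6 × 15.877 ≈ 104.8 kt.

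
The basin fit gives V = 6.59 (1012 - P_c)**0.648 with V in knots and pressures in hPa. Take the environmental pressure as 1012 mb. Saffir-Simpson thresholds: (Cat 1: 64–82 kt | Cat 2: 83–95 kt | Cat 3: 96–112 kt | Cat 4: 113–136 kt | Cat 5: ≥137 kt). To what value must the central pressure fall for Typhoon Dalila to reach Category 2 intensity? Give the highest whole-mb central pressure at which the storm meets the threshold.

Category 2 begins at V = 83 kt.
Required ΔP = (83/6.59)^(1/0.648) = 12.595^1.543 ≈ 49.87 mb.
P_c ≤ 1012 − 49.87 = 962.13, so the highest integer P_c is 962 mb.

962 mb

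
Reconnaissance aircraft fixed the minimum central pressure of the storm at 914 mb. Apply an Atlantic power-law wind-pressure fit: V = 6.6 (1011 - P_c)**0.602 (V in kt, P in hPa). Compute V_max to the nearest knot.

104 kt

ΔP = 1011 − 914 = 97 mb.
97^0.602 ≈ 15.705.
V ≈ 6.6 × 15.705 ≈ 103.7 kt.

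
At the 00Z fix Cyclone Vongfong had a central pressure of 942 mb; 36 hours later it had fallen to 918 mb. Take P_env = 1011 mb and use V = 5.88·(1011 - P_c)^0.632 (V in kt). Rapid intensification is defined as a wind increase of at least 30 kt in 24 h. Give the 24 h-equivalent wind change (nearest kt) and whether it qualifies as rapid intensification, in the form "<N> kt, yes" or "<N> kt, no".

12 kt, no

V₁: ΔP = 69, V ≈ 5.88 × 69^0.632 ≈ 85.41 kt.
V₂: ΔP = 93, V ≈ 5.88 × 93^0.632 ≈ 103.15 kt.
ΔV over 36 h = 17.74 kt → 24 h equivalent = 17.74 × 24/36 ≈ 11.83 kt.
12 kt < 30 kt ⇒ not rapid intensification.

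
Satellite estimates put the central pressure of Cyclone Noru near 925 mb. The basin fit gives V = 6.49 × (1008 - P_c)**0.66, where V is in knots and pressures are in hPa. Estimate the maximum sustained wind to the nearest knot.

120 kt

ΔP = 1008 − 925 = 83 mb.
83^0.66 ≈ 18.475.
V ≈ 6.49 × 18.475 ≈ 119.9 kt.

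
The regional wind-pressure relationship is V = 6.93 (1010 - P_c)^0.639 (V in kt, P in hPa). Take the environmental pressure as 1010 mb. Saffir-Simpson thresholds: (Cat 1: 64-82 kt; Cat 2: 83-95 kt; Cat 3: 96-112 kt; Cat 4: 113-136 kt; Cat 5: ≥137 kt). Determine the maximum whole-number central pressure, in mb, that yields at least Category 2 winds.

961 mb

Category 2 begins at V = 83 kt.
Required ΔP = (83/6.93)^(1/0.639) = 11.977^1.565 ≈ 48.70 mb.
P_c ≤ 1010 − 48.70 = 961.30, so the highest integer P_c is 961 mb.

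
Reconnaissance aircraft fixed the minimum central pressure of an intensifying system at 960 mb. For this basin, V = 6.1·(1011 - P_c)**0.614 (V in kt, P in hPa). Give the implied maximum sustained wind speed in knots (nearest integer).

68 kt

ΔP = 1011 − 960 = 51 mb.
51^0.614 ≈ 11.180.
V ≈ 6.1 × 11.180 ≈ 68.2 kt.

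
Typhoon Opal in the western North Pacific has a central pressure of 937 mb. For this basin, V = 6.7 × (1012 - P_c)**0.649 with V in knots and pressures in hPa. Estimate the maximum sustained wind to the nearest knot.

110 kt

ΔP = 1012 − 937 = 75 mb.
75^0.649 ≈ 16.478.
V ≈ 6.7 × 16.478 ≈ 110.4 kt.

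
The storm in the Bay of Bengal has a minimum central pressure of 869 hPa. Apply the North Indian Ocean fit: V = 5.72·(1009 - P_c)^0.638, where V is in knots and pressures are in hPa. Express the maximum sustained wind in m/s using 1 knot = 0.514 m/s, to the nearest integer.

69 m/s

ΔP = 1009 − 869 = 140 hPa.
V ≈ 5.72 × 140^0.638 = 5.72 × 23.401 ≈ 133.852 kt.
133.852 × 0.514 ≈ 68.80 m/s → 69 m/s.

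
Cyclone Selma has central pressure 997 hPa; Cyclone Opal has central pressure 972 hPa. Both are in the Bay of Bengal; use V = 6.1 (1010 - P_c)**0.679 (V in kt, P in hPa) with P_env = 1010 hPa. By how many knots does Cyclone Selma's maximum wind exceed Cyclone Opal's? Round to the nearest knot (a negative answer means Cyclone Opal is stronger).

Cyclone Selma: ΔP = 13; V ≈ 6.1 × 13^0.679 ≈ 34.81 kt.
Cyclone Opal: ΔP = 38; V ≈ 6.1 × 38^0.679 ≈ 72.11 kt.
Difference ≈ 34.81 − 72.11 = -37.30 → -37 kt.

-37 kt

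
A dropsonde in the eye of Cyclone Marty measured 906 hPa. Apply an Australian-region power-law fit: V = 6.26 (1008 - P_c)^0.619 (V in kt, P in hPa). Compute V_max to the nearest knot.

110 kt

ΔP = 1008 − 906 = 102 hPa.
102^0.619 ≈ 17.512.
V ≈ 6.26 × 17.512 ≈ 109.6 kt.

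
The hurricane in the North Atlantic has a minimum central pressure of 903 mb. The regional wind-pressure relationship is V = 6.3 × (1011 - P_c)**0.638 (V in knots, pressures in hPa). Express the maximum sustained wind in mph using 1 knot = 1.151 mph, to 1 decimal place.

143.8 mph

ΔP = 1011 − 903 = 108 mb.
V ≈ 6.3 × 108^0.638 = 6.3 × 19.830 ≈ 124.929 kt.
124.929 × 1.151 ≈ 143.79 mph → 143.8 mph.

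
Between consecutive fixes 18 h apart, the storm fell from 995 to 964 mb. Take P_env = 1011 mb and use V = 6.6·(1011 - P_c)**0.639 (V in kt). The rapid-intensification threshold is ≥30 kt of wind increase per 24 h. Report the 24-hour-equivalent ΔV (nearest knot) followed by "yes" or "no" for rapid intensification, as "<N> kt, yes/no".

V₁: ΔP = 16, V ≈ 6.6 × 16^0.639 ≈ 38.81 kt.
V₂: ΔP = 47, V ≈ 6.6 × 47^0.639 ≈ 77.27 kt.
ΔV over 18 h = 38.46 kt → 24 h equivalent = 38.46 × 24/18 ≈ 51.28 kt.
51 kt ≥ 30 kt ⇒ rapid intensification.

51 kt, yes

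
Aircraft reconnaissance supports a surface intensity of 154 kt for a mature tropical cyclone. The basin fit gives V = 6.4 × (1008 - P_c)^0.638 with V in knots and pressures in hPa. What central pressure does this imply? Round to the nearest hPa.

ΔP = (V / 6.4)^(1/0.638) = (154/6.4)^1.567.
154/6.4 = 24.062; 24.062^1.567 ≈ 146.26 hPa.
P_c = 1008 − 146.26 = 861.74 ≈ 862 hPa.

862 hPa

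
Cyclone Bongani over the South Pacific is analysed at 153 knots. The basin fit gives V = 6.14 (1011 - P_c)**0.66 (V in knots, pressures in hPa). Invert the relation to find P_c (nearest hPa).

880 hPa

ΔP = (V / 6.14)^(1/0.66) = (153/6.14)^1.515.
153/6.14 = 24.919; 24.919^1.515 ≈ 130.60 hPa.
P_c = 1011 − 130.60 = 880.40 ≈ 880 hPa.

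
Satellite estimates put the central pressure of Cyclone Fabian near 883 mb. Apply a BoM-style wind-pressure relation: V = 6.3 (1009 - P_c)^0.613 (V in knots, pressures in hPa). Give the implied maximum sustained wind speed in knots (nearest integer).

ΔP = 1009 − 883 = 126 mb.
126^0.613 ≈ 19.388.
V ≈ 6.3 × 19.388 ≈ 122.1 kt.

122 kt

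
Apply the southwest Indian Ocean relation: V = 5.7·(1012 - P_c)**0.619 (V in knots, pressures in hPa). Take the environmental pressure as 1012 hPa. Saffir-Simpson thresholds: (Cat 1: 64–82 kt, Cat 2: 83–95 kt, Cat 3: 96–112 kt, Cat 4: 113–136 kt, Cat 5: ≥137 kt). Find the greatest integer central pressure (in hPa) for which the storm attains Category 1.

962 hPa

Category 1 begins at V = 64 kt.
Required ΔP = (64/5.7)^(1/0.619) = 11.228^1.616 ≈ 49.75 hPa.
P_c ≤ 1012 − 49.75 = 962.25, so the highest integer P_c is 962 hPa.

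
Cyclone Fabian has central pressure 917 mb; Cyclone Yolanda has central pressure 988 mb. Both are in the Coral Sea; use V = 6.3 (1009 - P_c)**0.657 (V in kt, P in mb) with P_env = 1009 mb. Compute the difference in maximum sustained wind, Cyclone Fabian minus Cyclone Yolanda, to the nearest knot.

76 kt

Cyclone Fabian: ΔP = 92; V ≈ 6.3 × 92^0.657 ≈ 122.90 kt.
Cyclone Yolanda: ΔP = 21; V ≈ 6.3 × 21^0.657 ≈ 46.56 kt.
Difference ≈ 122.90 − 46.56 = 76.34 → 76 kt.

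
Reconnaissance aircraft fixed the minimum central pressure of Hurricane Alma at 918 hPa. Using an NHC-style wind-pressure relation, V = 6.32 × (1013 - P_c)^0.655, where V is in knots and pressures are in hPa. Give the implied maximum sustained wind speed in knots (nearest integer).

ΔP = 1013 − 918 = 95 hPa.
95^0.655 ≈ 19.743.
V ≈ 6.32 × 19.743 ≈ 124.8 kt.

125 kt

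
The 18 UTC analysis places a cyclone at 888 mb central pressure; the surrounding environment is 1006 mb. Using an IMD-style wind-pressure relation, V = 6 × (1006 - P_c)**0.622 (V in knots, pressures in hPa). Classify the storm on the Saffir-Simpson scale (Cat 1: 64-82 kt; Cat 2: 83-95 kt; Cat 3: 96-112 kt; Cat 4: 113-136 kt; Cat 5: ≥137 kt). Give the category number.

4

ΔP = 1006 − 888 = 118 mb.
V ≈ 6 × 118^0.622 = 6 × 19.44 ≈ 117 kt.
117 kt falls in the Category 4 band.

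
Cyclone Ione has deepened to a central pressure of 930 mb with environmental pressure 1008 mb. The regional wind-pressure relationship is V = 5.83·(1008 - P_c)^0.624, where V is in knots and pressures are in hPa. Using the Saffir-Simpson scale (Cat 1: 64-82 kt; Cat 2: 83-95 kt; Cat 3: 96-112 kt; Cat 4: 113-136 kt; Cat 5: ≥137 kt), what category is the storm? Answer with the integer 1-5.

2

ΔP = 1008 − 930 = 78 mb.
V ≈ 5.83 × 78^0.624 = 5.83 × 15.16 ≈ 88 kt.
88 kt falls in the Category 2 band.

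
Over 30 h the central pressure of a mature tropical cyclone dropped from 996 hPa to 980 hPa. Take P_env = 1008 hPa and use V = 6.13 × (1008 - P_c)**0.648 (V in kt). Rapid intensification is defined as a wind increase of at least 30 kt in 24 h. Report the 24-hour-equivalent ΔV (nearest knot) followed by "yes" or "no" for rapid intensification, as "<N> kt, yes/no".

V₁: ΔP = 12, V ≈ 6.13 × 12^0.648 ≈ 30.67 kt.
V₂: ΔP = 28, V ≈ 6.13 × 28^0.648 ≈ 53.12 kt.
ΔV over 30 h = 22.45 kt → 24 h equivalent = 22.45 × 24/30 ≈ 17.96 kt.
18 kt < 30 kt ⇒ not rapid intensification.

18 kt, no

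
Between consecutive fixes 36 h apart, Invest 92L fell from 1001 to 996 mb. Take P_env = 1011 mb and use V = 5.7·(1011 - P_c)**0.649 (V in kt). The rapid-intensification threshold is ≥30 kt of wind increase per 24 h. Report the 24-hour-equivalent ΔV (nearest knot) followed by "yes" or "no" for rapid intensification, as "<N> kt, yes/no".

V₁: ΔP = 10, V ≈ 5.7 × 10^0.649 ≈ 25.40 kt.
V₂: ΔP = 15, V ≈ 5.7 × 15^0.649 ≈ 33.05 kt.
ΔV over 36 h = 7.65 kt → 24 h equivalent = 7.65 × 24/36 ≈ 5.10 kt.
5 kt < 30 kt ⇒ not rapid intensification.

5 kt, no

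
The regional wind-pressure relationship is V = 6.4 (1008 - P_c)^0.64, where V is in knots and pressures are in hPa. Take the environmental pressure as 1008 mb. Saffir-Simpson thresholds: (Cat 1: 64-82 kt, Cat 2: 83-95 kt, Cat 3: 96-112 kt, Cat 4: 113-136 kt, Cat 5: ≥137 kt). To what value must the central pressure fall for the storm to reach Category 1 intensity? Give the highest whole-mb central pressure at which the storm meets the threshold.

Category 1 begins at V = 64 kt.
Required ΔP = (64/6.4)^(1/0.64) = 10.000^1.562 ≈ 36.52 mb.
P_c ≤ 1008 − 36.52 = 971.48, so the highest integer P_c is 971 mb.

971 mb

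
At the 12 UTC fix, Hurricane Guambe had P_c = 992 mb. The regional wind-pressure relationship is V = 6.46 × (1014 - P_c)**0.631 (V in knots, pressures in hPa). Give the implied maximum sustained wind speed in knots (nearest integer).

45 kt

ΔP = 1014 − 992 = 22 mb.
22^0.631 ≈ 7.032.
V ≈ 6.46 × 7.032 ≈ 45.4 kt.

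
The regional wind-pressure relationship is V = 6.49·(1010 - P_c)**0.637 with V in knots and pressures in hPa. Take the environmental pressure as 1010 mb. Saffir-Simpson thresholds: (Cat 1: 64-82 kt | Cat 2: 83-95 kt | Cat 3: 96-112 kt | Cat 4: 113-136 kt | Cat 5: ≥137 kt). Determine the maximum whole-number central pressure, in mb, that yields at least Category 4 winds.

921 mb

Category 4 begins at V = 113 kt.
Required ΔP = (113/6.49)^(1/0.637) = 17.411^1.570 ≈ 88.70 mb.
P_c ≤ 1010 − 88.70 = 921.30, so the highest integer P_c is 921 mb.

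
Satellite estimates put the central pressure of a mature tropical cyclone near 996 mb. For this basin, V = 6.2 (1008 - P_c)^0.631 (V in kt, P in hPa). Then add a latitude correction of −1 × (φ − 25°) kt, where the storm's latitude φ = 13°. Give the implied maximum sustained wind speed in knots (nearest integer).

ΔP = 1008 − 996 = 12 mb.
12^0.631 ≈ 4.797.
V ≈ 6.2 × 4.797 ≈ 29.7 kt.
Latitude correction: −1 × (13 − 25) = 12 kt.
Corrected V ≈ 41.7 kt → 42 kt.

42 kt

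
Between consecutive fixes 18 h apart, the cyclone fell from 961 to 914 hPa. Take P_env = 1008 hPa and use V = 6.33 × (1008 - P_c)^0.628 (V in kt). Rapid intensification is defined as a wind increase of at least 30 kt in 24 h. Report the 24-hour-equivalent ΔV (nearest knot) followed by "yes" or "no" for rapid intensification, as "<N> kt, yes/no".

52 kt, yes

V₁: ΔP = 47, V ≈ 6.33 × 47^0.628 ≈ 71.04 kt.
V₂: ΔP = 94, V ≈ 6.33 × 94^0.628 ≈ 109.78 kt.
ΔV over 18 h = 38.74 kt → 24 h equivalent = 38.74 × 24/18 ≈ 51.65 kt.
52 kt ≥ 30 kt ⇒ rapid intensification.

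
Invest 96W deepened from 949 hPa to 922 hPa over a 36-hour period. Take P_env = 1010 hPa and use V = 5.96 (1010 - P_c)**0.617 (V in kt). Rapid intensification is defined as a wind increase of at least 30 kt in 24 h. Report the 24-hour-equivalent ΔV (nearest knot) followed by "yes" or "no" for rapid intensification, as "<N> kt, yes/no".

V₁: ΔP = 61, V ≈ 5.96 × 61^0.617 ≈ 75.30 kt.
V₂: ΔP = 88, V ≈ 5.96 × 88^0.617 ≈ 94.40 kt.
ΔV over 36 h = 19.10 kt → 24 h equivalent = 19.10 × 24/36 ≈ 12.73 kt.
13 kt < 30 kt ⇒ not rapid intensification.

13 kt, no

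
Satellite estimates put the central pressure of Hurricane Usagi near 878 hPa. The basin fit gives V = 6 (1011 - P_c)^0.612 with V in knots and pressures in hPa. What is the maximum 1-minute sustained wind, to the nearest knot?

ΔP = 1011 − 878 = 133 hPa.
133^0.612 ≈ 19.943.
V ≈ 6 × 19.943 ≈ 119.7 kt.

120 kt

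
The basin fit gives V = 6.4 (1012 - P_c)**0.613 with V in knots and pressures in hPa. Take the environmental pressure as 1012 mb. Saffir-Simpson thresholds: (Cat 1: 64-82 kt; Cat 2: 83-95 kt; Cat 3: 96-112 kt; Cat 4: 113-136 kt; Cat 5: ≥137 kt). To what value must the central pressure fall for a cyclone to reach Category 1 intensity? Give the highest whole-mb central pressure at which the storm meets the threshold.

Category 1 begins at V = 64 kt.
Required ΔP = (64/6.4)^(1/0.613) = 10.000^1.631 ≈ 42.79 mb.
P_c ≤ 1012 − 42.79 = 969.21, so the highest integer P_c is 969 mb.

969 mb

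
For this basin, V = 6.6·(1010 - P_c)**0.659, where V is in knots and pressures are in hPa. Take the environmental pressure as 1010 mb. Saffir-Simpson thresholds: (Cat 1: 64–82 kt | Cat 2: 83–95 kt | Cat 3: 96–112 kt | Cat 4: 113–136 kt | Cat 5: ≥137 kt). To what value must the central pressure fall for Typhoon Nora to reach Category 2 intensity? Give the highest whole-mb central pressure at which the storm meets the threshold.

963 mb

Category 2 begins at V = 83 kt.
Required ΔP = (83/6.6)^(1/0.659) = 12.576^1.517 ≈ 46.61 mb.
P_c ≤ 1010 − 46.61 = 963.39, so the highest integer P_c is 963 mb.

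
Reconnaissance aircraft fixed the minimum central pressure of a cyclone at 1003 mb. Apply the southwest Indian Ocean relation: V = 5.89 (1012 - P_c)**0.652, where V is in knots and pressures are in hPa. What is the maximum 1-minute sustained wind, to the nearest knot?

ΔP = 1012 − 1003 = 9 mb.
9^0.652 ≈ 4.190.
V ≈ 5.89 × 4.190 ≈ 24.7 kt.

25 kt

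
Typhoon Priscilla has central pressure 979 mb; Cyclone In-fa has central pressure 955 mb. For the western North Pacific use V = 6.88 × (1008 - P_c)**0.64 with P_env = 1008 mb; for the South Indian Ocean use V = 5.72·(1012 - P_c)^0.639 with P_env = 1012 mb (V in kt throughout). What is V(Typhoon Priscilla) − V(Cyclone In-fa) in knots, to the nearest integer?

-16 kt

Typhoon Priscilla: ΔP = 29; V ≈ 6.88 × 29^0.64 ≈ 59.36 kt.
Cyclone In-fa: ΔP = 57; V ≈ 5.72 × 57^0.639 ≈ 75.75 kt.
Difference ≈ 59.36 − 75.75 = -16.39 → -16 kt.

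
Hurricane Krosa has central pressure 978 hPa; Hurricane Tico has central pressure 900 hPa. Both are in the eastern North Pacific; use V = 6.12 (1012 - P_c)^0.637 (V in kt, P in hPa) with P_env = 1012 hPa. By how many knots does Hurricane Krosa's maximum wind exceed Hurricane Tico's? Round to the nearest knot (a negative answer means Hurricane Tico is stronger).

Hurricane Krosa: ΔP = 34; V ≈ 6.12 × 34^0.637 ≈ 57.85 kt.
Hurricane Tico: ΔP = 112; V ≈ 6.12 × 112^0.637 ≈ 123.62 kt.
Difference ≈ 57.85 − 123.62 = -65.77 → -66 kt.

-66 kt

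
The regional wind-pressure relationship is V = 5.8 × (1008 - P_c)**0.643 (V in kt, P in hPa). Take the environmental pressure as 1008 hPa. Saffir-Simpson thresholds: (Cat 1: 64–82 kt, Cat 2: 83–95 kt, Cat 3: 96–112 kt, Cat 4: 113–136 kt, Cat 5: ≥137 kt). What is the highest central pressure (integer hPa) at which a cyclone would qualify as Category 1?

966 hPa

Category 1 begins at V = 64 kt.
Required ΔP = (64/5.8)^(1/0.643) = 11.034^1.555 ≈ 41.85 hPa.
P_c ≤ 1008 − 41.85 = 966.15, so the highest integer P_c is 966 hPa.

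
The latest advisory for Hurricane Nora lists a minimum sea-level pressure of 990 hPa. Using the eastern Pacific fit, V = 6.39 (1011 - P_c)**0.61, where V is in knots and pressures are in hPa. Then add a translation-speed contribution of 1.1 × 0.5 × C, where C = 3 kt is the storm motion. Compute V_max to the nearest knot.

ΔP = 1011 − 990 = 21 hPa.
21^0.61 ≈ 6.406.
V ≈ 6.39 × 6.406 ≈ 40.9 kt.
Translation term: 1.1 × 0.5 × 3 = 1.65 kt.
Corrected V ≈ 42.55 kt → 43 kt.

43 kt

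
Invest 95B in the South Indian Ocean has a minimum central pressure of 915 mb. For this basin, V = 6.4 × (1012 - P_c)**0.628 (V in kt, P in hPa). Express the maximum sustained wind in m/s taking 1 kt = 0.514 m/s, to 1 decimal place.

58.2 m/s

ΔP = 1012 − 915 = 97 mb.
V ≈ 6.4 × 97^0.628 = 6.4 × 17.689 ≈ 113.207 kt.
113.207 × 0.514 ≈ 58.19 m/s → 58.2 m/s.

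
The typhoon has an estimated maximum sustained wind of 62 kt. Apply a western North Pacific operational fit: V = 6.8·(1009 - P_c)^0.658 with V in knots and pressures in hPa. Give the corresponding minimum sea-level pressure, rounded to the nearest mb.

980 mb

ΔP = (V / 6.8)^(1/0.658) = (62/6.8)^1.520.
62/6.8 = 9.118; 9.118^1.520 ≈ 28.76 mb.
P_c = 1009 − 28.76 = 980.24 ≈ 980 mb.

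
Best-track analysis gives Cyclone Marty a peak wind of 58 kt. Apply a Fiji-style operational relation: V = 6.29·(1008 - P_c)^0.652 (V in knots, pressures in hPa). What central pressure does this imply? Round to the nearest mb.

ΔP = (V / 6.29)^(1/0.652) = (58/6.29)^1.534.
58/6.29 = 9.221; 9.221^1.534 ≈ 30.18 mb.
P_c = 1008 − 30.18 = 977.82 ≈ 978 mb.

978 mb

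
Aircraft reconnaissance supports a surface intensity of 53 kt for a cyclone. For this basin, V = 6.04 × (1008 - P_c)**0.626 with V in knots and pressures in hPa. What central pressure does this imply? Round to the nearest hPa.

ΔP = (V / 6.04)^(1/0.626) = (53/6.04)^1.597.
53/6.04 = 8.775; 8.775^1.597 ≈ 32.12 hPa.
P_c = 1008 − 32.12 = 975.88 ≈ 976 hPa.

976 hPa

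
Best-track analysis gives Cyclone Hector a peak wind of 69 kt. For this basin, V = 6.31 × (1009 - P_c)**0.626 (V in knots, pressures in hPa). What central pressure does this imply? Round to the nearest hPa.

963 hPa

ΔP = (V / 6.31)^(1/0.626) = (69/6.31)^1.597.
69/6.31 = 10.935; 10.935^1.597 ≈ 45.65 hPa.
P_c = 1009 − 45.65 = 963.35 ≈ 963 hPa.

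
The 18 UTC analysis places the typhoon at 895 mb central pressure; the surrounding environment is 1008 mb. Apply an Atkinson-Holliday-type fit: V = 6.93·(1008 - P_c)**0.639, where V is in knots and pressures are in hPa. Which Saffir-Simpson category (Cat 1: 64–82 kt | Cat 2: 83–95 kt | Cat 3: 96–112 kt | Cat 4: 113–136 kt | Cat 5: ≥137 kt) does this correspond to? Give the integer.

5

ΔP = 1008 − 895 = 113 mb.
V ≈ 6.93 × 113^0.639 = 6.93 × 20.51 ≈ 142 kt.
142 kt falls in the Category 5 band.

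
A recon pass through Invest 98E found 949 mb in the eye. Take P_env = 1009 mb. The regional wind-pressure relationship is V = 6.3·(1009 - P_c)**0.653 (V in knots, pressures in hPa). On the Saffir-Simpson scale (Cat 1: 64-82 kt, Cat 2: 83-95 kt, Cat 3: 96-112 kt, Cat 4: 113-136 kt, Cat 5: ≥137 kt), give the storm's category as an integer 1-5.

2

ΔP = 1009 − 949 = 60 mb.
V ≈ 6.3 × 60^0.653 = 6.3 × 14.49 ≈ 91 kt.
91 kt falls in the Category 2 band.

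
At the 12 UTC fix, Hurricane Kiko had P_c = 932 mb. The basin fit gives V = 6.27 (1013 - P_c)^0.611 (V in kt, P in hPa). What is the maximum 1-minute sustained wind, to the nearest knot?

ΔP = 1013 − 932 = 81 mb.
81^0.611 ≈ 14.658.
V ≈ 6.27 × 14.658 ≈ 91.9 kt.

92 kt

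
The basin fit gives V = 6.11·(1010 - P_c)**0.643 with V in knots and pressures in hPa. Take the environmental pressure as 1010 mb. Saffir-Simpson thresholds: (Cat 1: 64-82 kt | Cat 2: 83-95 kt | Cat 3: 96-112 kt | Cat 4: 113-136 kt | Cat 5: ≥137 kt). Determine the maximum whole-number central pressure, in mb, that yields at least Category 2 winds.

Category 2 begins at V = 83 kt.
Required ΔP = (83/6.11)^(1/0.643) = 13.584^1.555 ≈ 57.82 mb.
P_c ≤ 1010 − 57.82 = 952.18, so the highest integer P_c is 952 mb.

952 mb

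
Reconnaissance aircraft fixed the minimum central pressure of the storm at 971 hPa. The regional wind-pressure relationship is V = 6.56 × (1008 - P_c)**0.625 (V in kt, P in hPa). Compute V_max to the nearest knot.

63 kt

ΔP = 1008 − 971 = 37 hPa.
37^0.625 ≈ 9.553.
V ≈ 6.56 × 9.553 ≈ 62.7 kt.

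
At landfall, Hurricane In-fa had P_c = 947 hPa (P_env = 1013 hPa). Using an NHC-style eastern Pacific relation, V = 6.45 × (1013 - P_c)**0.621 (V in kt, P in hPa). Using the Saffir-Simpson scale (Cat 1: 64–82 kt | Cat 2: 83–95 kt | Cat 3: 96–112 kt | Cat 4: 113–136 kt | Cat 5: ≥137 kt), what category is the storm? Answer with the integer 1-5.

2

ΔP = 1013 − 947 = 66 hPa.
V ≈ 6.45 × 66^0.621 = 6.45 × 13.49 ≈ 87 kt.
87 kt falls in the Category 2 band.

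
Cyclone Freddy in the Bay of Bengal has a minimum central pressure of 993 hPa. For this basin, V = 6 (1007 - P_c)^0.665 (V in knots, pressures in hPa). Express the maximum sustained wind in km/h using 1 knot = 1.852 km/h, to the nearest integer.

64 km/h

ΔP = 1007 − 993 = 14 hPa.
V ≈ 6 × 14^0.665 = 6 × 5.783 ≈ 34.700 kt.
34.700 × 1.852 ≈ 64.26 km/h → 64 km/h.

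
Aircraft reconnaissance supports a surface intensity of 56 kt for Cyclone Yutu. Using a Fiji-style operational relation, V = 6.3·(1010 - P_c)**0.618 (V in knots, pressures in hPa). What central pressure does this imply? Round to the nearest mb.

976 mb

ΔP = (V / 6.3)^(1/0.618) = (56/6.3)^1.618.
56/6.3 = 8.889; 8.889^1.618 ≈ 34.30 mb.
P_c = 1010 − 34.30 = 975.70 ≈ 976 mb.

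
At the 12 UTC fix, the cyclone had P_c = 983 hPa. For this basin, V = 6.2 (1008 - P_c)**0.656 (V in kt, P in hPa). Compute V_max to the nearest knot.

51 kt

ΔP = 1008 − 983 = 25 hPa.
25^0.656 ≈ 8.261.
V ≈ 6.2 × 8.261 ≈ 51.2 kt.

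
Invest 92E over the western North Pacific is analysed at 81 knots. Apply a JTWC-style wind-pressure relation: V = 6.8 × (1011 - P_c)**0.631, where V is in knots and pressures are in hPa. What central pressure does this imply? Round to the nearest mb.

960 mb

ΔP = (V / 6.8)^(1/0.631) = (81/6.8)^1.585.
81/6.8 = 11.912; 11.912^1.585 ≈ 50.72 mb.
P_c = 1011 − 50.72 = 960.28 ≈ 960 mb.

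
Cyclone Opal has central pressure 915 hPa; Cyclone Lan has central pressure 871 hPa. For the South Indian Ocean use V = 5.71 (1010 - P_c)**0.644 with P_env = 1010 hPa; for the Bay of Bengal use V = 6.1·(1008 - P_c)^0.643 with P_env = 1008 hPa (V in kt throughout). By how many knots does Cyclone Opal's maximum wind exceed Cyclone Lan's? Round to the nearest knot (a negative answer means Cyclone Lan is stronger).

Cyclone Opal: ΔP = 95; V ≈ 5.71 × 95^0.644 ≈ 107.22 kt.
Cyclone Lan: ΔP = 137; V ≈ 6.1 × 137^0.643 ≈ 144.29 kt.
Difference ≈ 107.22 − 144.29 = -37.07 → -37 kt.

-37 kt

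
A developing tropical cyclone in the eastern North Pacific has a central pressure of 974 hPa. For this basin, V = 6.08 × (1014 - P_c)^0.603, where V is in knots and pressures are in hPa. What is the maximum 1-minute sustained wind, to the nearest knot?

56 kt

ΔP = 1014 − 974 = 40 hPa.
40^0.603 ≈ 9.248.
V ≈ 6.08 × 9.248 ≈ 56.2 kt.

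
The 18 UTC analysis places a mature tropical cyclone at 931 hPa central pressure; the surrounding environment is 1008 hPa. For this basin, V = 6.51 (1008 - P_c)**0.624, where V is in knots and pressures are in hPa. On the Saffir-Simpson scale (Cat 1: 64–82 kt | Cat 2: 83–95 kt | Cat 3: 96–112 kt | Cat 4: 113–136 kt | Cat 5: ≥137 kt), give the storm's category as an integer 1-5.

ΔP = 1008 − 931 = 77 hPa.
V ≈ 6.51 × 77^0.624 = 6.51 × 15.04 ≈ 98 kt.
98 kt falls in the Category 3 band.

3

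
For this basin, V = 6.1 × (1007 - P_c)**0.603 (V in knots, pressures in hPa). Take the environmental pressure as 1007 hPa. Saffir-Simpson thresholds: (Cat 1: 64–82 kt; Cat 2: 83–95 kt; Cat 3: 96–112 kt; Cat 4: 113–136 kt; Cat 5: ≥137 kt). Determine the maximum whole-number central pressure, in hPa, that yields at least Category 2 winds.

931 hPa

Category 2 begins at V = 83 kt.
Required ΔP = (83/6.1)^(1/0.603) = 13.607^1.658 ≈ 75.89 hPa.
P_c ≤ 1007 − 75.89 = 931.11, so the highest integer P_c is 931 hPa.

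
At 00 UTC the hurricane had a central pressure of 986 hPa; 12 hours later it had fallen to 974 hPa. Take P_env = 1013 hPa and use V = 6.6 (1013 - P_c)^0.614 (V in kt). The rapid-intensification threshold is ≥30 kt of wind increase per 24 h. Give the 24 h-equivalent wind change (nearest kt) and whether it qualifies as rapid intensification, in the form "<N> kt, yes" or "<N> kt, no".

V₁: ΔP = 27, V ≈ 6.6 × 27^0.614 ≈ 49.93 kt.
V₂: ΔP = 39, V ≈ 6.6 × 39^0.614 ≈ 62.58 kt.
ΔV over 12 h = 12.65 kt → 24 h equivalent = 12.65 × 24/12 ≈ 25.30 kt.
25 kt < 30 kt ⇒ not rapid intensification.

25 kt, no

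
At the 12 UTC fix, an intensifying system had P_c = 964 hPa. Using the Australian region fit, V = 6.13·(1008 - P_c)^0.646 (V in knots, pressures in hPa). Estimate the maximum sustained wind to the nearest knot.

71 kt

ΔP = 1008 − 964 = 44 hPa.
44^0.646 ≈ 11.526.
V ≈ 6.13 × 11.526 ≈ 70.7 kt.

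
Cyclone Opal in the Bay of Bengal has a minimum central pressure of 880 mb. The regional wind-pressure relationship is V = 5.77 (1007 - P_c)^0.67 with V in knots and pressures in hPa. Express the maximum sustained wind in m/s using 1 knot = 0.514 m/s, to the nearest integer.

ΔP = 1007 − 880 = 127 mb.
V ≈ 5.77 × 127^0.67 = 5.77 × 25.677 ≈ 148.158 kt.
148.158 × 0.514 ≈ 76.15 m/s → 76 m/s.

76 m/s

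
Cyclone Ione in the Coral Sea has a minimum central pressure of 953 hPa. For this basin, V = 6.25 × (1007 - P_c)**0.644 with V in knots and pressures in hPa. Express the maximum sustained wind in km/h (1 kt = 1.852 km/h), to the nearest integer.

ΔP = 1007 − 953 = 54 hPa.
V ≈ 6.25 × 54^0.644 = 6.25 × 13.052 ≈ 81.572 kt.
81.572 × 1.852 ≈ 151.07 km/h → 151 km/h.

151 km/h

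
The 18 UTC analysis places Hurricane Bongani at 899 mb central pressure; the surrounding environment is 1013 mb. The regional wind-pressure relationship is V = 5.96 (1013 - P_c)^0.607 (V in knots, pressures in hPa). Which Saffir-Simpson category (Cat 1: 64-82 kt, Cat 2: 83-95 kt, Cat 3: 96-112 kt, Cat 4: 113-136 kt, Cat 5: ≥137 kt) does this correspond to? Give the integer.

ΔP = 1013 − 899 = 114 mb.
V ≈ 5.96 × 114^0.607 = 5.96 × 17.72 ≈ 106 kt.
106 kt falls in the Category 3 band.

3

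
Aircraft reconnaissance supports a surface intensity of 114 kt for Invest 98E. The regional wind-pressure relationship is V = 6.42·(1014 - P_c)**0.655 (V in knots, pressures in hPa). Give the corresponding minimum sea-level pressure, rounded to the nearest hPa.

933 hPa

ΔP = (V / 6.42)^(1/0.655) = (114/6.42)^1.527.
114/6.42 = 17.757; 17.757^1.527 ≈ 80.80 hPa.
P_c = 1014 − 80.80 = 933.20 ≈ 933 hPa.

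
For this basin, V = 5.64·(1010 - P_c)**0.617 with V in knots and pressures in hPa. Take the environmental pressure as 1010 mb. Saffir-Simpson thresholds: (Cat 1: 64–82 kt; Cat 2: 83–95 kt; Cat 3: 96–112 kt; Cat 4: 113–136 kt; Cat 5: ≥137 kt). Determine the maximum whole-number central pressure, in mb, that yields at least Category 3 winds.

Category 3 begins at V = 96 kt.
Required ΔP = (96/5.64)^(1/0.617) = 17.021^1.621 ≈ 98.88 mb.
P_c ≤ 1010 − 98.88 = 911.12, so the highest integer P_c is 911 mb.

911 mb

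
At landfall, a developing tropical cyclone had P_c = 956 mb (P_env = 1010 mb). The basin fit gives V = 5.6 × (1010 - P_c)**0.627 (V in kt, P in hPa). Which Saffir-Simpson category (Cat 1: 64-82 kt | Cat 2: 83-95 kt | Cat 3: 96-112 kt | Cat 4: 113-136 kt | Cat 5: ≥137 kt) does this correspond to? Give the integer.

ΔP = 1010 − 956 = 54 mb.
V ≈ 5.6 × 54^0.627 = 5.6 × 12.20 ≈ 68 kt.
68 kt falls in the Category 1 band.

1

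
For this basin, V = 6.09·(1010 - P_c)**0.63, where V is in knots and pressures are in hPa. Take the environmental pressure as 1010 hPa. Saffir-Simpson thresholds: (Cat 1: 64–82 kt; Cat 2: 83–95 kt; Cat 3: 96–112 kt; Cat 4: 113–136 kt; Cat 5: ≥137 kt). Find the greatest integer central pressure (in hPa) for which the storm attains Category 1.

968 hPa

Category 1 begins at V = 64 kt.
Required ΔP = (64/6.09)^(1/0.63) = 10.509^1.587 ≈ 41.83 hPa.
P_c ≤ 1010 − 41.83 = 968.17, so the highest integer P_c is 968 hPa.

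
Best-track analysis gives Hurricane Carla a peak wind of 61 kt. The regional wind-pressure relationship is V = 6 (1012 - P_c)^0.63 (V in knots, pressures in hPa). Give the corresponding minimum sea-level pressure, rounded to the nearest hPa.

972 hPa

ΔP = (V / 6)^(1/0.63) = (61/6)^1.587.
61/6 = 10.167; 10.167^1.587 ≈ 39.69 hPa.
P_c = 1012 − 39.69 = 972.31 ≈ 972 hPa.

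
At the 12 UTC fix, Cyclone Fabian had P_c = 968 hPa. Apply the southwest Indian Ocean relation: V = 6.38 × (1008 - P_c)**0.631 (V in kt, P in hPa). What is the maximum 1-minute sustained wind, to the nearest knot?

ΔP = 1008 − 968 = 40 hPa.
40^0.631 ≈ 10.254.
V ≈ 6.38 × 10.254 ≈ 65.4 kt.

65 kt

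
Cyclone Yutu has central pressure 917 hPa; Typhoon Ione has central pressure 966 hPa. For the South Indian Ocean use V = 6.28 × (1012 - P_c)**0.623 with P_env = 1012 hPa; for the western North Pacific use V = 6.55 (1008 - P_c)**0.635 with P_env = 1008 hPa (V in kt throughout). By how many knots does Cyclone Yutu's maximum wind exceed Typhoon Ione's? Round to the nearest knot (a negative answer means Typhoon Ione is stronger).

37 kt

Cyclone Yutu: ΔP = 95; V ≈ 6.28 × 95^0.623 ≈ 107.17 kt.
Typhoon Ione: ΔP = 42; V ≈ 6.55 × 42^0.635 ≈ 70.31 kt.
Difference ≈ 107.17 − 70.31 = 36.86 → 37 kt.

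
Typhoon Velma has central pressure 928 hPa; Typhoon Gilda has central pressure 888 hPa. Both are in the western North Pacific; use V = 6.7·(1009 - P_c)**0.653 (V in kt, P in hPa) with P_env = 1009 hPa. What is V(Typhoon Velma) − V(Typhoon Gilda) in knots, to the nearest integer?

-35 kt

Typhoon Velma: ΔP = 81; V ≈ 6.7 × 81^0.653 ≈ 118.12 kt.
Typhoon Gilda: ΔP = 121; V ≈ 6.7 × 121^0.653 ≈ 153.51 kt.
Difference ≈ 118.12 − 153.51 = -35.39 → -35 kt.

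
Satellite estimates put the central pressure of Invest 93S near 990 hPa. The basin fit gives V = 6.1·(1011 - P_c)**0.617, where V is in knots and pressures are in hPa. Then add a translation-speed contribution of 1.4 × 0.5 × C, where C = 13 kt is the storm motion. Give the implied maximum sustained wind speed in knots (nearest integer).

49 kt

ΔP = 1011 − 990 = 21 hPa.
21^0.617 ≈ 6.543.
V ≈ 6.1 × 6.543 ≈ 39.9 kt.
Translation term: 1.4 × 0.5 × 13 = 9.1 kt.
Corrected V ≈ 49 kt → 49 kt.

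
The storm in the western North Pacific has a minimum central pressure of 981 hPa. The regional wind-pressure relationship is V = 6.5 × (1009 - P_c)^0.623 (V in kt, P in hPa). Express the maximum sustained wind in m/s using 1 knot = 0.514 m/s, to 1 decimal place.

26.6 m/s

ΔP = 1009 − 981 = 28 hPa.
V ≈ 6.5 × 28^0.623 = 6.5 × 7.972 ≈ 51.819 kt.
51.819 × 0.514 ≈ 26.64 m/s → 26.6 m/s.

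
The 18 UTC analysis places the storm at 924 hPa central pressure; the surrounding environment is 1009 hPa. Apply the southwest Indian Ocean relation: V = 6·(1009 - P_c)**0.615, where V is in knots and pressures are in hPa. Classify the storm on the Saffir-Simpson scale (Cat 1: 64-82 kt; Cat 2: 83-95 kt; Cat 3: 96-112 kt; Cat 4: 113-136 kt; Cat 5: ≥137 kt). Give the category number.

2

ΔP = 1009 − 924 = 85 hPa.
V ≈ 6 × 85^0.615 = 6 × 15.37 ≈ 92 kt.
92 kt falls in the Category 2 band.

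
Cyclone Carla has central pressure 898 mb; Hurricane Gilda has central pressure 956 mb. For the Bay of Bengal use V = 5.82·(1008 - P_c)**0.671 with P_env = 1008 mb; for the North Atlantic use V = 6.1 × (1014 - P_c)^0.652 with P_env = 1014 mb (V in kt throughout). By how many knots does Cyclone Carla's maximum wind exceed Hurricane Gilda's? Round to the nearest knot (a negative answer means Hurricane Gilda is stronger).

Cyclone Carla: ΔP = 110; V ≈ 5.82 × 110^0.671 ≈ 136.36 kt.
Hurricane Gilda: ΔP = 58; V ≈ 6.1 × 58^0.652 ≈ 86.12 kt.
Difference ≈ 136.36 − 86.12 = 50.24 → 50 kt.

50 kt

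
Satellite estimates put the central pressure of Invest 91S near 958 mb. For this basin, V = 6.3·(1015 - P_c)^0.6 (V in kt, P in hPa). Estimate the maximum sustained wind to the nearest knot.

71 kt

ΔP = 1015 − 958 = 57 mb.
57^0.6 ≈ 11.312.
V ≈ 6.3 × 11.312 ≈ 71.3 kt.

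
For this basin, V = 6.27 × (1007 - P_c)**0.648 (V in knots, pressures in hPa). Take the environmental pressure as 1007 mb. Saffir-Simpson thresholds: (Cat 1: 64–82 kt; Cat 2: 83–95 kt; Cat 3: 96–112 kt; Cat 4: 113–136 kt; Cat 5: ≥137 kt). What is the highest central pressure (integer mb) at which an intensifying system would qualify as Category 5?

Category 5 begins at V = 137 kt.
Required ΔP = (137/6.27)^(1/0.648) = 21.850^1.543 ≈ 116.70 mb.
P_c ≤ 1007 − 116.70 = 890.30, so the highest integer P_c is 890 mb.

890 mb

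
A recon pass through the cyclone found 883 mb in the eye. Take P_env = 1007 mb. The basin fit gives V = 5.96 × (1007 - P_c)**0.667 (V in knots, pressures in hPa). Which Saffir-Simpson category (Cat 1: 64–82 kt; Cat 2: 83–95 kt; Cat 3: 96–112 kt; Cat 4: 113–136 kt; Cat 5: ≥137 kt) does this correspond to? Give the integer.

5

ΔP = 1007 − 883 = 124 mb.
V ≈ 5.96 × 124^0.667 = 5.96 × 24.91 ≈ 148 kt.
148 kt falls in the Category 5 band.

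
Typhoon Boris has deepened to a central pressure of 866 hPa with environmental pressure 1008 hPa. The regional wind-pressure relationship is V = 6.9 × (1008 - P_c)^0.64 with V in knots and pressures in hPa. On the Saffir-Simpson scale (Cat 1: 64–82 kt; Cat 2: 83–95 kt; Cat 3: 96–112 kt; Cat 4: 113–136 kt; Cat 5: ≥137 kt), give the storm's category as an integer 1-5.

ΔP = 1008 − 866 = 142 hPa.
V ≈ 6.9 × 142^0.64 = 6.9 × 23.85 ≈ 165 kt.
165 kt falls in the Category 5 band.

5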